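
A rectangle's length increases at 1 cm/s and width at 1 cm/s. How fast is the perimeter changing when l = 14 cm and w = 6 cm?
4 cm/s

P = 2(l + w)
dP/dt = 2(dl/dt + dw/dt) = 2(1 + 1) = 4 cm/s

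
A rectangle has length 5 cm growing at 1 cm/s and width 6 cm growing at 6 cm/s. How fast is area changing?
36 cm²/s

A = lw
dA/dt = w·dl/dt + l·dw/dt = 6·1 + 5·6 = 36 cm²/s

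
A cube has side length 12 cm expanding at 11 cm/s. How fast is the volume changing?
4752 cm³/s

V = s³
dV/dt = 3s² · ds/dt = 3·12²·11 = 4752 cm³/s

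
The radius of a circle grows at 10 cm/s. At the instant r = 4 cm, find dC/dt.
20π cm/s

C = 2πr
dC/dt = 2π · dr/dt = 2π · 10 = 20π cm/s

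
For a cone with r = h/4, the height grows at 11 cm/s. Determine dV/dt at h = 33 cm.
11979π/16 cm³/s

V = (1/3)π(h/4)²h = πh³/48
dV/dt = πh²/16 · 11
At h = 33: dV/dt = 11979π/16 cm³/s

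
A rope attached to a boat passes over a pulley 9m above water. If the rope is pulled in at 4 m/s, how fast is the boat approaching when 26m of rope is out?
104√595/595 ≈ 4.264 m/s

rope² = x² + 9²
x = √(26² - 9²) = √595
dx/dt = (rope/x) · d(rope)/dt = (26/√595) · (-4) = -104√595/595 m/s
The boat approaches at 104√595/595 ≈ 4.264 m/s.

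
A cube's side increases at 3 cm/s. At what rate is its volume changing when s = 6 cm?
324 cm³/s

V = s³
dV/dt = 3s² · ds/dt = 3·6²·3 = 324 cm³/s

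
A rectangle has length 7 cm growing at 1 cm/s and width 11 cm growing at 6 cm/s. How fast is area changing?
53 cm²/s

A = lw
dA/dt = w·dl/dt + l·dw/dt = 11·1 + 7·6 = 53 cm²/s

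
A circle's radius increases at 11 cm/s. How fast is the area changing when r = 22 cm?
484π cm²/s

A = πr²
dA/dt = 2πr · dr/dt = 2π(22)(11) = 484π cm²/s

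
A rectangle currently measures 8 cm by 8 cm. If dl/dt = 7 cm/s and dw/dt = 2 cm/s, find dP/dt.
18 cm/s

P = 2(l + w)
dP/dt = 2(dl/dt + dw/dt) = 2(7 + 2) = 18 cm/s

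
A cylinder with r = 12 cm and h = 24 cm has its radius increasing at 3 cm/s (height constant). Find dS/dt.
288π cm²/s

S = 2πrh + 2πr² (lateral + bases)
dS/dt = (2πh + 4πr)·dr/dt = (2π·24 + 4π·12)·3
= 288π cm²/s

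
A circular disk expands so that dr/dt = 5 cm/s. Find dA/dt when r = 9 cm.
90π cm²/s

A = πr²
dA/dt = 2πr · dr/dt = 2π(9)(5) = 90π cm²/s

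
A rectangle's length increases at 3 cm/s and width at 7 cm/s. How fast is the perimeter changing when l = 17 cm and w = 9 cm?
20 cm/s

P = 2(l + w)
dP/dt = 2(dl/dt + dw/dt) = 2(3 + 7) = 20 cm/s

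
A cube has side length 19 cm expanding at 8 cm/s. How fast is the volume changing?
8664 cm³/s

V = s³
dV/dt = 3s² · ds/dt = 3·19²·8 = 8664 cm³/s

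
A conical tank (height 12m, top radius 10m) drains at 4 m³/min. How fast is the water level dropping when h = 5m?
144/(625π) ≈ 0.07334 m/min

r/h = 10/12, so r = (5/6)h
V = (1/3)πr²h = (1/3)π((5/6)h)²h = (25/108)πh³
dV/dh = (25/36)πh²
dh/dt = (dV/dt)/(dV/dh) = -4/((25/36)π·5²) = -144/(625π) m/min
The level is dropping at 144/(625π) ≈ 0.07334 m/min.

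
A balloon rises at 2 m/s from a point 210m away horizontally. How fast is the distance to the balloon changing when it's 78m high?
13√1394/697 ≈ 0.6964 m/s

z² = 210² + y²
z = √(210² + 78²) = 6√1394
dz/dt = y/z · dy/dt = 78/(6√1394) · 2 = 13√1394/697 ≈ 0.6964 m/s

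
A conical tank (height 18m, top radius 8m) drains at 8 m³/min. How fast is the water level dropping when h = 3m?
9/(2π) ≈ 1.432 m/min

r/h = 8/18, so r = (4/9)h
V = (1/3)πr²h = (1/3)π((4/9)h)²h = (16/243)πh³
dV/dh = (16/81)πh²
dh/dt = (dV/dt)/(dV/dh) = -8/((16/81)π·3²) = -9/(2π) m/min
The level is dropping at 9/(2π) ≈ 1.432 m/min.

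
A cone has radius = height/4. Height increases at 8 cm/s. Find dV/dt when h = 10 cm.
50π cm³/s

V = (1/3)π(h/4)²h = πh³/48
dV/dt = πh²/16 · 8
At h = 10: dV/dt = 50π cm³/s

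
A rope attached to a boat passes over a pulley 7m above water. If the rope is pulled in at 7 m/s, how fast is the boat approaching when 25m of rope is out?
175/24 ≈ 7.292 m/s

rope² = x² + 7²
x = √(25² - 7²) = 24
dx/dt = (rope/x) · d(rope)/dt = (25/24) · (-7) = -175/24 m/s
The boat approaches at 175/24 ≈ 7.292 m/s.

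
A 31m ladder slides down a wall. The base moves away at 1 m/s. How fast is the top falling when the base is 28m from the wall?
28√177/177 ≈ 2.105 m/s

x² + y² = 31²
2x·dx/dt + 2y·dy/dt = 0
dy/dt = -x/y · dx/dt = -28/√177 · 1 = -28√177/177 m/s
The top is descending at 28√177/177 ≈ 2.105 m/s.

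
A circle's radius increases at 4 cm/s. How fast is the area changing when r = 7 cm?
56π cm²/s

A = πr²
dA/dt = 2πr · dr/dt = 2π(7)(4) = 56π cm²/s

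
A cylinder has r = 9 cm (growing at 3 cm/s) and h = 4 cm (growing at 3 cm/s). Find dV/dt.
459π cm³/s

V = πr²h
dV/dt = 2πrh·dr/dt + πr²·dh/dt
= 2π(9)(4)(3) + π(9)²(3)
= 459π cm³/s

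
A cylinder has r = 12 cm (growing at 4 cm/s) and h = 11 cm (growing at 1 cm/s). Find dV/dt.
1200π cm³/s

V = πr²h
dV/dt = 2πrh·dr/dt + πr²·dh/dt
= 2π(12)(11)(4) + π(12)²(1)
= 1200π cm³/s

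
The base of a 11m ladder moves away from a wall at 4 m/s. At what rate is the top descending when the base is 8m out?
32√57/57 ≈ 4.239 m/s

x² + y² = 11²
2x·dx/dt + 2y·dy/dt = 0
dy/dt = -x/y · dx/dt = -8/√57 · 4 = -32√57/57 m/s
The top is descending at 32√57/57 ≈ 4.239 m/s.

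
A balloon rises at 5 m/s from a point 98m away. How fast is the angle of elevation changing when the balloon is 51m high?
0.040147 rad/s

tan(θ) = y/98
sec²(θ) · dθ/dt = (1/98) · dy/dt
dθ/dt = cos²(θ)/98 · 5 = 98/(98² + 51²) · 5
dθ/dt = 0.040147 rad/s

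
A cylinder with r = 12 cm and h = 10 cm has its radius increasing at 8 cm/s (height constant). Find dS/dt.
544π cm²/s

S = 2πrh + 2πr² (lateral + bases)
dS/dt = (2πh + 4πr)·dr/dt = (2π·10 + 4π·12)·8
= 544π cm²/s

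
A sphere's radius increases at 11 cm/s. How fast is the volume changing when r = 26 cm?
29744π cm³/s

V = (4/3)πr³
dV/dt = dV/dr · dr/dt = 4πr² · 11
At r = 26: dV/dt = 29744π cm³/s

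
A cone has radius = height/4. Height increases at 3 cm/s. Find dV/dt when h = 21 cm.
1323π/16 cm³/s

V = (1/3)π(h/4)²h = πh³/48
dV/dt = πh²/16 · 3
At h = 21: dV/dt = 1323π/16 cm³/s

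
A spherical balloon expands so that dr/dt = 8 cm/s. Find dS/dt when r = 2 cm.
128π cm²/s

S = 4πr²
dS/dt = dS/dr · dr/dt = 8πr · 8
At r = 2: dS/dt = 128π cm²/s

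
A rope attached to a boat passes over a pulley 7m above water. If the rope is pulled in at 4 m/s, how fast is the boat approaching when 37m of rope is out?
37√330/165 ≈ 4.074 m/s

rope² = x² + 7²
x = √(37² - 7²) = 2√330
dx/dt = (rope/x) · d(rope)/dt = (37/(2√330)) · (-4) = -37√330/165 m/s
The boat approaches at 37√330/165 ≈ 4.074 m/s.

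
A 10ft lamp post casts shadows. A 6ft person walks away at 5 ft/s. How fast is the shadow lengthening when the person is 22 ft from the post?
15/2 ft/s

By similar triangles: 10/(x+s) = 6/s
Solving: s = 6x/4
ds/dt = 6/4 · dx/dt = 3/2 · 5 = 15/2 ft/s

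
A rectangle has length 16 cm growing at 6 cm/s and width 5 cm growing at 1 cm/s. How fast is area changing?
46 cm²/s

A = lw
dA/dt = w·dl/dt + l·dw/dt = 5·6 + 16·1 = 46 cm²/s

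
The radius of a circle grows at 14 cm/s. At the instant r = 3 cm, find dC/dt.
28π cm/s

C = 2πr
dC/dt = 2π · dr/dt = 2π · 14 = 28π cm/s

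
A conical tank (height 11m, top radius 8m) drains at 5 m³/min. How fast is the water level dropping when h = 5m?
121/(320π) ≈ 0.1204 m/min

r/h = 8/11, so r = (8/11)h
V = (1/3)πr²h = (1/3)π((8/11)h)²h = (64/363)πh³
dV/dh = (64/121)πh²
dh/dt = (dV/dt)/(dV/dh) = -5/((64/121)π·5²) = -121/(320π) m/min
The level is dropping at 121/(320π) ≈ 0.1204 m/min.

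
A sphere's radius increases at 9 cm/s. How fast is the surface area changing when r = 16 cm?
1152π cm²/s

S = 4πr²
dS/dt = dS/dr · dr/dt = 8πr · 9
At r = 16: dS/dt = 1152π cm²/s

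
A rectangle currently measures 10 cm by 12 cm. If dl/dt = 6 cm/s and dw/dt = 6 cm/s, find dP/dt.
24 cm/s

P = 2(l + w)
dP/dt = 2(dl/dt + dw/dt) = 2(6 + 6) = 24 cm/s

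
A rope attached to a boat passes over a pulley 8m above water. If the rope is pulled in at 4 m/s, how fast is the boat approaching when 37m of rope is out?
148√145/435 ≈ 4.097 m/s

rope² = x² + 8²
x = √(37² - 8²) = 3√145
dx/dt = (rope/x) · d(rope)/dt = (37/(3√145)) · (-4) = -148√145/435 m/s
The boat approaches at 148√145/435 ≈ 4.097 m/s.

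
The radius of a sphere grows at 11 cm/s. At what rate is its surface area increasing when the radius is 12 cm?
1056π cm²/s

S = 4πr²
dS/dt = dS/dr · dr/dt = 8πr · 11
At r = 12: dS/dt = 1056π cm²/s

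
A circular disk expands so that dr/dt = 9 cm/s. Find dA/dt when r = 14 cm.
252π cm²/s

A = πr²
dA/dt = 2πr · dr/dt = 2π(14)(9) = 252π cm²/s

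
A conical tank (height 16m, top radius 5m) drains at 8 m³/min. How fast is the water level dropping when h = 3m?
2048/(225π) ≈ 2.897 m/min

r/h = 5/16, so r = (5/16)h
V = (1/3)πr²h = (1/3)π((5/16)h)²h = (25/768)πh³
dV/dh = (25/256)πh²
dh/dt = (dV/dt)/(dV/dh) = -8/((25/256)π·3²) = -2048/(225π) m/min
The level is dropping at 2048/(225π) ≈ 2.897 m/min.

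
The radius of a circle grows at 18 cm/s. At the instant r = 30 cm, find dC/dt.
36π cm/s

C = 2πr
dC/dt = 2π · dr/dt = 2π · 18 = 36π cm/s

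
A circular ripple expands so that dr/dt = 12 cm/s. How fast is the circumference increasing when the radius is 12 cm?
24π cm/s

C = 2πr
dC/dt = 2π · dr/dt = 2π · 12 = 24π cm/s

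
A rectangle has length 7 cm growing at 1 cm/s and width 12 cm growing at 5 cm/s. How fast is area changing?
47 cm²/s

A = lw
dA/dt = w·dl/dt + l·dw/dt = 12·1 + 7·5 = 47 cm²/s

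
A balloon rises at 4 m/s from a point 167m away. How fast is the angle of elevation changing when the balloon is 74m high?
0.020021 rad/s

tan(θ) = y/167
sec²(θ) · dθ/dt = (1/167) · dy/dt
dθ/dt = cos²(θ)/167 · 4 = 167/(167² + 74²) · 4
dθ/dt = 0.020021 rad/s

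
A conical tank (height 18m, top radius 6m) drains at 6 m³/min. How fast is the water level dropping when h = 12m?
3/(8π) ≈ 0.1194 m/min

r/h = 6/18, so r = (1/3)h
V = (1/3)πr²h = (1/3)π((1/3)h)²h = (1/27)πh³
dV/dh = (1/9)πh²
dh/dt = (dV/dt)/(dV/dh) = -6/((1/9)π·12²) = -3/(8π) m/min
The level is dropping at 3/(8π) ≈ 0.1194 m/min.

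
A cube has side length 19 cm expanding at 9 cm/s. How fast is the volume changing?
9747 cm³/s

V = s³
dV/dt = 3s² · ds/dt = 3·19²·9 = 9747 cm³/s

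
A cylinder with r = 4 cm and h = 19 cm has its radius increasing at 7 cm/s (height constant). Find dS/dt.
378π cm²/s

S = 2πrh + 2πr² (lateral + bases)
dS/dt = (2πh + 4πr)·dr/dt = (2π·19 + 4π·4)·7
= 378π cm²/s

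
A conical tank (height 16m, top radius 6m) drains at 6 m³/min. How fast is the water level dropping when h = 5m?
128/(75π) ≈ 0.5432 m/min

r/h = 6/16, so r = (3/8)h
V = (1/3)πr²h = (1/3)π((3/8)h)²h = (3/64)πh³
dV/dh = (9/64)πh²
dh/dt = (dV/dt)/(dV/dh) = -6/((9/64)π·5²) = -128/(75π) m/min
The level is dropping at 128/(75π) ≈ 0.5432 m/min.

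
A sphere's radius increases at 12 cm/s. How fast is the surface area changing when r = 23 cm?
2208π cm²/s

S = 4πr²
dS/dt = dS/dr · dr/dt = 8πr · 12
At r = 23: dS/dt = 2208π cm²/s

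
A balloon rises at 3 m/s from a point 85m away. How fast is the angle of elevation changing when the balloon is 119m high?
0.011924 rad/s

tan(θ) = y/85
sec²(θ) · dθ/dt = (1/85) · dy/dt
dθ/dt = cos²(θ)/85 · 3 = 85/(85² + 119²) · 3
dθ/dt = 0.011924 rad/s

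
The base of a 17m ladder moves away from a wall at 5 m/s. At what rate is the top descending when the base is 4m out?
20√273/273 ≈ 1.21 m/s

x² + y² = 17²
2x·dx/dt + 2y·dy/dt = 0
dy/dt = -x/y · dx/dt = -4/√273 · 5 = -20√273/273 m/s
The top is descending at 20√273/273 ≈ 1.21 m/s.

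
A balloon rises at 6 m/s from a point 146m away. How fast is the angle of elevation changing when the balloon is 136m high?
0.022003 rad/s

tan(θ) = y/146
sec²(θ) · dθ/dt = (1/146) · dy/dt
dθ/dt = cos²(θ)/146 · 6 = 146/(146² + 136²) · 6
dθ/dt = 0.022003 rad/s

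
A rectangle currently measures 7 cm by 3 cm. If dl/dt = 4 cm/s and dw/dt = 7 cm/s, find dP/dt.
22 cm/s

P = 2(l + w)
dP/dt = 2(dl/dt + dw/dt) = 2(4 + 7) = 22 cm/s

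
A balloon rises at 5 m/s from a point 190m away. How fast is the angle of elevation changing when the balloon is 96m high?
0.020964 rad/s

tan(θ) = y/190
sec²(θ) · dθ/dt = (1/190) · dy/dt
dθ/dt = cos²(θ)/190 · 5 = 190/(190² + 96²) · 5
dθ/dt = 0.020964 rad/s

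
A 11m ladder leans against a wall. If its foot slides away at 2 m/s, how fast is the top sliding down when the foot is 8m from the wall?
16√57/57 ≈ 2.119 m/s

x² + y² = 11²
2x·dx/dt + 2y·dy/dt = 0
dy/dt = -x/y · dx/dt = -8/√57 · 2 = -16√57/57 m/s
The top is descending at 16√57/57 ≈ 2.119 m/s.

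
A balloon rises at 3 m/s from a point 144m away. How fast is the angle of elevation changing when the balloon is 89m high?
0.015075 rad/s

tan(θ) = y/144
sec²(θ) · dθ/dt = (1/144) · dy/dt
dθ/dt = cos²(θ)/144 · 3 = 144/(144² + 89²) · 3
dθ/dt = 0.015075 rad/s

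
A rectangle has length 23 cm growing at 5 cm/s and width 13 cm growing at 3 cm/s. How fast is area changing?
134 cm²/s

A = lw
dA/dt = w·dl/dt + l·dw/dt = 13·5 + 23·3 = 134 cm²/s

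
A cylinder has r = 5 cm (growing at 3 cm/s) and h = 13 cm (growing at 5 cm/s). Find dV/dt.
515π cm³/s

V = πr²h
dV/dt = 2πrh·dr/dt + πr²·dh/dt
= 2π(5)(13)(3) + π(5)²(5)
= 515π cm³/s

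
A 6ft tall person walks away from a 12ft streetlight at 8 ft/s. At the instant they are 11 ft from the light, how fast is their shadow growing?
8 ft/s

By similar triangles: 12/(x+s) = 6/s
Solving: s = 6x/6
ds/dt = 6/6 · dx/dt = 1 · 8 = 8 ft/s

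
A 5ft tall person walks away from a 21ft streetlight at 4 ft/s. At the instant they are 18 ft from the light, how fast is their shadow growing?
5/4 ft/s

By similar triangles: 21/(x+s) = 5/s
Solving: s = 5x/16
ds/dt = 5/16 · dx/dt = 5/16 · 4 = 5/4 ft/s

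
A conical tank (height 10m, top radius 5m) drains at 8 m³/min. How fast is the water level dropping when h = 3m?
32/(9π) ≈ 1.132 m/min

r/h = 5/10, so r = (1/2)h
V = (1/3)πr²h = (1/3)π((1/2)h)²h = (1/12)πh³
dV/dh = (1/4)πh²
dh/dt = (dV/dt)/(dV/dh) = -8/((1/4)π·3²) = -32/(9π) m/min
The level is dropping at 32/(9π) ≈ 1.132 m/min.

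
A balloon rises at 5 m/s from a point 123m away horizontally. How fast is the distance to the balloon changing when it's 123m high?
5√2/2 ≈ 3.536 m/s

z² = 123² + y²
z = √(123² + 123²) = 123√2
dz/dt = y/z · dy/dt = 123/(123√2) · 5 = 5√2/2 ≈ 3.536 m/s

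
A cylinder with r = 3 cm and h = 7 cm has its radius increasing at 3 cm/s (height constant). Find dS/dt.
78π cm²/s

S = 2πrh + 2πr² (lateral + bases)
dS/dt = (2πh + 4πr)·dr/dt = (2π·7 + 4π·3)·3
= 78π cm²/s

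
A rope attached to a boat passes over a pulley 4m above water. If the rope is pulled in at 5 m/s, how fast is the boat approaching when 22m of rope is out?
55√13/39 ≈ 5.085 m/s

rope² = x² + 4²
x = √(22² - 4²) = 6√13
dx/dt = (rope/x) · d(rope)/dt = (22/(6√13)) · (-5) = -55√13/39 m/s
The boat approaches at 55√13/39 ≈ 5.085 m/s.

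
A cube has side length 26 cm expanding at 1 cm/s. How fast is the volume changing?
2028 cm³/s

V = s³
dV/dt = 3s² · ds/dt = 3·26²·1 = 2028 cm³/s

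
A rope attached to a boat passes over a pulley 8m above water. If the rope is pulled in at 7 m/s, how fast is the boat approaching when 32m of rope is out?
28√15/15 ≈ 7.23 m/s

rope² = x² + 8²
x = √(32² - 8²) = 8√15
dx/dt = (rope/x) · d(rope)/dt = (32/(8√15)) · (-7) = -28√15/15 m/s
The boat approaches at 28√15/15 ≈ 7.23 m/s.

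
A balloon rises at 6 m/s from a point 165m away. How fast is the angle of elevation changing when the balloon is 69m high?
0.030951 rad/s

tan(θ) = y/165
sec²(θ) · dθ/dt = (1/165) · dy/dt
dθ/dt = cos²(θ)/165 · 6 = 165/(165² + 69²) · 6
dθ/dt = 0.030951 rad/s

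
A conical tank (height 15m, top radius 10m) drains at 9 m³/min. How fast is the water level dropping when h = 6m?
9/(16π) ≈ 0.179 m/min

r/h = 10/15, so r = (2/3)h
V = (1/3)πr²h = (1/3)π((2/3)h)²h = (4/27)πh³
dV/dh = (4/9)πh²
dh/dt = (dV/dt)/(dV/dh) = -9/((4/9)π·6²) = -9/(16π) m/min
The level is dropping at 9/(16π) ≈ 0.179 m/min.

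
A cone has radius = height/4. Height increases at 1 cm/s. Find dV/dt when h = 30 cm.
225π/4 cm³/s

V = (1/3)π(h/4)²h = πh³/48
dV/dt = πh²/16 · 1
At h = 30: dV/dt = 225π/4 cm³/s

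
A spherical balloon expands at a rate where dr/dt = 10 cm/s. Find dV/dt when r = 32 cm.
40960π cm³/s

V = (4/3)πr³
dV/dt = dV/dr · dr/dt = 4πr² · 10
At r = 32: dV/dt = 40960π cm³/s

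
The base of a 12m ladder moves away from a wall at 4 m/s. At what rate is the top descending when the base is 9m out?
12√7/7 ≈ 4.536 m/s

x² + y² = 12²
2x·dx/dt + 2y·dy/dt = 0
dy/dt = -x/y · dx/dt = -9/(3√7) · 4 = -12√7/7 m/s
The top is descending at 12√7/7 ≈ 4.536 m/s.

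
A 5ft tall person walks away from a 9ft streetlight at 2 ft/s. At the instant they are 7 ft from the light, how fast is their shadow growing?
5/2 ft/s

By similar triangles: 9/(x+s) = 5/s
Solving: s = 5x/4
ds/dt = 5/4 · dx/dt = 5/4 · 2 = 5/2 ft/s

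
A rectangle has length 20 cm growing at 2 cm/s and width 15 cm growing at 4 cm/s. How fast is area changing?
110 cm²/s

A = lw
dA/dt = w·dl/dt + l·dw/dt = 15·2 + 20·4 = 110 cm²/s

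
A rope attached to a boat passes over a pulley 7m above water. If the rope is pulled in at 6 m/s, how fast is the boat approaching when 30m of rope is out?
180√851/851 ≈ 6.17 m/s

rope² = x² + 7²
x = √(30² - 7²) = √851
dx/dt = (rope/x) · d(rope)/dt = (30/√851) · (-6) = -180√851/851 m/s
The boat approaches at 180√851/851 ≈ 6.17 m/s.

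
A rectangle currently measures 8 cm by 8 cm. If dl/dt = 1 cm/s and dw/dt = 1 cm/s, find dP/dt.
4 cm/s

P = 2(l + w)
dP/dt = 2(dl/dt + dw/dt) = 2(1 + 1) = 4 cm/s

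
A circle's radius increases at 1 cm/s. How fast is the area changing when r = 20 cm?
40π cm²/s

A = πr²
dA/dt = 2πr · dr/dt = 2π(20)(1) = 40π cm²/s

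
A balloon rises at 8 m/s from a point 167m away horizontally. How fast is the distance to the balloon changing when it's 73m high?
292√33218/16609 ≈ 3.204 m/s

z² = 167² + y²
z = √(167² + 73²) = √33218
dz/dt = y/z · dy/dt = 73/√33218 · 8 = 292√33218/16609 ≈ 3.204 m/s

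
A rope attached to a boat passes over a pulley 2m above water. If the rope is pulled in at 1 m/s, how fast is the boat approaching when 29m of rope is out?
29√93/279 ≈ 1.002 m/s

rope² = x² + 2²
x = √(29² - 2²) = 3√93
dx/dt = (rope/x) · d(rope)/dt = (29/(3√93)) · (-1) = -29√93/279 m/s
The boat approaches at 29√93/279 ≈ 1.002 m/s.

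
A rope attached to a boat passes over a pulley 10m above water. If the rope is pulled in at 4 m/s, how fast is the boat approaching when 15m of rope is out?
12√5/5 ≈ 5.367 m/s

rope² = x² + 10²
x = √(15² - 10²) = 5√5
dx/dt = (rope/x) · d(rope)/dt = (15/(5√5)) · (-4) = -12√5/5 m/s
The boat approaches at 12√5/5 ≈ 5.367 m/s.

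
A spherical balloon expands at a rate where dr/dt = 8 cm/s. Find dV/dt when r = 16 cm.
8192π cm³/s

V = (4/3)πr³
dV/dt = dV/dr · dr/dt = 4πr² · 8
At r = 16: dV/dt = 8192π cm³/s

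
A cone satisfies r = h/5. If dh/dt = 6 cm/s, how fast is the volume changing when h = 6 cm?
216π/25 cm³/s

V = (1/3)π(h/5)²h = πh³/75
dV/dt = πh²/25 · 6
At h = 6: dV/dt = 216π/25 cm³/s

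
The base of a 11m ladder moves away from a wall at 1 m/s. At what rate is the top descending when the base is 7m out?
7√2/12 ≈ 0.825 m/s

x² + y² = 11²
2x·dx/dt + 2y·dy/dt = 0
dy/dt = -x/y · dx/dt = -7/(6√2) · 1 = -7√2/12 m/s
The top is descending at 7√2/12 ≈ 0.825 m/s.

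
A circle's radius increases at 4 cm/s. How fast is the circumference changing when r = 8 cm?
8π cm/s

C = 2πr
dC/dt = 2π · dr/dt = 2π · 4 = 8π cm/s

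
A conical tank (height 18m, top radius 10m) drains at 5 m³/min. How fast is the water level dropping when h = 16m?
81/(1280π) ≈ 0.02014 m/min

r/h = 10/18, so r = (5/9)h
V = (1/3)πr²h = (1/3)π((5/9)h)²h = (25/243)πh³
dV/dh = (25/81)πh²
dh/dt = (dV/dt)/(dV/dh) = -5/((25/81)π·16²) = -81/(1280π) m/min
The level is dropping at 81/(1280π) ≈ 0.02014 m/min.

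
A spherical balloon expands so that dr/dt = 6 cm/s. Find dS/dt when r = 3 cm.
144π cm²/s

S = 4πr²
dS/dt = dS/dr · dr/dt = 8πr · 6
At r = 3: dS/dt = 144π cm²/s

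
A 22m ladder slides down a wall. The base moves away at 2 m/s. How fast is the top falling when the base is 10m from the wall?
5√6/12 ≈ 1.021 m/s

x² + y² = 22²
2x·dx/dt + 2y·dy/dt = 0
dy/dt = -x/y · dx/dt = -10/(8√6) · 2 = -5√6/12 m/s
The top is descending at 5√6/12 ≈ 1.021 m/s.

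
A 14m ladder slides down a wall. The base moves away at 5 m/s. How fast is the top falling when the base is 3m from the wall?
15√187/187 ≈ 1.097 m/s

x² + y² = 14²
2x·dx/dt + 2y·dy/dt = 0
dy/dt = -x/y · dx/dt = -3/√187 · 5 = -15√187/187 m/s
The top is descending at 15√187/187 ≈ 1.097 m/s.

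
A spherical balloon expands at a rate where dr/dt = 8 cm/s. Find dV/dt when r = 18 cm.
10368π cm³/s

V = (4/3)πr³
dV/dt = dV/dr · dr/dt = 4πr² · 8
At r = 18: dV/dt = 10368π cm³/s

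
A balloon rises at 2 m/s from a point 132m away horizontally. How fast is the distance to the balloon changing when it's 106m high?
106√7165/7165 ≈ 1.252 m/s

z² = 132² + y²
z = √(132² + 106²) = 2√7165
dz/dt = y/z · dy/dt = 106/(2√7165) · 2 = 106√7165/7165 ≈ 1.252 m/s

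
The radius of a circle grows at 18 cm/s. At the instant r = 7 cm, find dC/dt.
36π cm/s

C = 2πr
dC/dt = 2π · dr/dt = 2π · 18 = 36π cm/s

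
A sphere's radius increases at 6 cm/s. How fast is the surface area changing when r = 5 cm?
240π cm²/s

S = 4πr²
dS/dt = dS/dr · dr/dt = 8πr · 6
At r = 5: dS/dt = 240π cm²/s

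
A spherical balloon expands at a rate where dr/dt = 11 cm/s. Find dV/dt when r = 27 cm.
32076π cm³/s

V = (4/3)πr³
dV/dt = dV/dr · dr/dt = 4πr² · 11
At r = 27: dV/dt = 32076π cm³/s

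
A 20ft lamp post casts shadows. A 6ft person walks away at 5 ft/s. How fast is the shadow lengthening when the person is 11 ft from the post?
15/7 ft/s

By similar triangles: 20/(x+s) = 6/s
Solving: s = 6x/14
ds/dt = 6/14 · dx/dt = 3/7 · 5 = 15/7 ft/s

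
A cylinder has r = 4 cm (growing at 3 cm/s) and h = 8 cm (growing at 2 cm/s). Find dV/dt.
224π cm³/s

V = πr²h
dV/dt = 2πrh·dr/dt + πr²·dh/dt
= 2π(4)(8)(3) + π(4)²(2)
= 224π cm³/s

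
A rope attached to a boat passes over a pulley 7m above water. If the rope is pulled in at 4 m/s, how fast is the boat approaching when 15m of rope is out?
15√11/11 ≈ 4.523 m/s

rope² = x² + 7²
x = √(15² - 7²) = 4√11
dx/dt = (rope/x) · d(rope)/dt = (15/(4√11)) · (-4) = -15√11/11 m/s
The boat approaches at 15√11/11 ≈ 4.523 m/s.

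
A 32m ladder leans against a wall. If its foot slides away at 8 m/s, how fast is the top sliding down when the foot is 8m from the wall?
8√15/15 ≈ 2.066 m/s

x² + y² = 32²
2x·dx/dt + 2y·dy/dt = 0
dy/dt = -x/y · dx/dt = -8/(8√15) · 8 = -8√15/15 m/s
The top is descending at 8√15/15 ≈ 2.066 m/s.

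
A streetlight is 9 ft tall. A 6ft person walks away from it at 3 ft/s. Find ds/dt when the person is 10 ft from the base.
6 ft/s

By similar triangles: 9/(x+s) = 6/s
Solving: s = 6x/3
ds/dt = 6/3 · dx/dt = 2 · 3 = 6 ft/s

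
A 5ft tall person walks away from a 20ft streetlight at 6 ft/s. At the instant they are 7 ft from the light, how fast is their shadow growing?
2 ft/s

By similar triangles: 20/(x+s) = 5/s
Solving: s = 5x/15
ds/dt = 5/15 · dx/dt = 1/3 · 6 = 2 ft/s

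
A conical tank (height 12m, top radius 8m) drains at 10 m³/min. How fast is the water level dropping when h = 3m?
5/(2π) ≈ 0.7958 m/min

r/h = 8/12, so r = (2/3)h
V = (1/3)πr²h = (1/3)π((2/3)h)²h = (4/27)πh³
dV/dh = (4/9)πh²
dh/dt = (dV/dt)/(dV/dh) = -10/((4/9)π·3²) = -5/(2π) m/min
The level is dropping at 5/(2π) ≈ 0.7958 m/min.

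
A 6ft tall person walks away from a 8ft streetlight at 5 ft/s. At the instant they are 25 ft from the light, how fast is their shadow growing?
15 ft/s

By similar triangles: 8/(x+s) = 6/s
Solving: s = 6x/2
ds/dt = 6/2 · dx/dt = 3 · 5 = 15 ft/s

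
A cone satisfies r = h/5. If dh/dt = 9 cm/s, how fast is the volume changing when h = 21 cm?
3969π/25 cm³/s

V = (1/3)π(h/5)²h = πh³/75
dV/dt = πh²/25 · 9
At h = 21: dV/dt = 3969π/25 cm³/s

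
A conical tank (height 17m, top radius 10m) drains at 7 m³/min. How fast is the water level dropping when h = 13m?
2023/(16900π) ≈ 0.0381 m/min

r/h = 10/17, so r = (10/17)h
V = (1/3)πr²h = (1/3)π((10/17)h)²h = (100/867)πh³
dV/dh = (100/289)πh²
dh/dt = (dV/dt)/(dV/dh) = -7/((100/289)π·13²) = -2023/(16900π) m/min
The level is dropping at 2023/(16900π) ≈ 0.0381 m/min.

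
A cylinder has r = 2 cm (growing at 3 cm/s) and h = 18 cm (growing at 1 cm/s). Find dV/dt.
220π cm³/s

V = πr²h
dV/dt = 2πrh·dr/dt + πr²·dh/dt
= 2π(2)(18)(3) + π(2)²(1)
= 220π cm³/s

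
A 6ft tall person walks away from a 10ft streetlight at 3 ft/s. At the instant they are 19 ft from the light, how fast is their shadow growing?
9/2 ft/s

By similar triangles: 10/(x+s) = 6/s
Solving: s = 6x/4
ds/dt = 6/4 · dx/dt = 3/2 · 3 = 9/2 ft/s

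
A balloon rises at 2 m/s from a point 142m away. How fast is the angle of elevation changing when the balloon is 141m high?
0.007092 rad/s

tan(θ) = y/142
sec²(θ) · dθ/dt = (1/142) · dy/dt
dθ/dt = cos²(θ)/142 · 2 = 142/(142² + 141²) · 2
dθ/dt = 0.007092 rad/s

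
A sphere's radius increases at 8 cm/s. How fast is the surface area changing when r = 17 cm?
1088π cm²/s

S = 4πr²
dS/dt = dS/dr · dr/dt = 8πr · 8
At r = 17: dS/dt = 1088π cm²/s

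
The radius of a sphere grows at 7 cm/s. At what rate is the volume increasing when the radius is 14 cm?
5488π cm³/s

V = (4/3)πr³
dV/dt = dV/dr · dr/dt = 4πr² · 7
At r = 14: dV/dt = 5488π cm³/s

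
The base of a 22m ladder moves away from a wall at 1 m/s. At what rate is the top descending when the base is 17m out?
17√195/195 ≈ 1.217 m/s

x² + y² = 22²
2x·dx/dt + 2y·dy/dt = 0
dy/dt = -x/y · dx/dt = -17/√195 · 1 = -17√195/195 m/s
The top is descending at 17√195/195 ≈ 1.217 m/s.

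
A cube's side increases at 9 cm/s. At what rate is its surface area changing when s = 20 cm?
2160 cm²/s

A = 6s²
dA/dt = 12s · ds/dt = 12·20·9 = 2160 cm²/s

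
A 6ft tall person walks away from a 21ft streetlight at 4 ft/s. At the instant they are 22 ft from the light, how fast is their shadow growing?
8/5 ft/s

By similar triangles: 21/(x+s) = 6/s
Solving: s = 6x/15
ds/dt = 6/15 · dx/dt = 2/5 · 4 = 8/5 ft/s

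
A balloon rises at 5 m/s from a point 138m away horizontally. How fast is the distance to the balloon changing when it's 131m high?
131√36205/7241 ≈ 3.442 m/s

z² = 138² + y²
z = √(138² + 131²) = √36205
dz/dt = y/z · dy/dt = 131/√36205 · 5 = 131√36205/7241 ≈ 3.442 m/s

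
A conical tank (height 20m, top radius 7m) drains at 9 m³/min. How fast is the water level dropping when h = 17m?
3600/(14161π) ≈ 0.08092 m/min

r/h = 7/20, so r = (7/20)h
V = (1/3)πr²h = (1/3)π((7/20)h)²h = (49/1200)πh³
dV/dh = (49/400)πh²
dh/dt = (dV/dt)/(dV/dh) = -9/((49/400)π·17²) = -3600/(14161π) m/min
The level is dropping at 3600/(14161π) ≈ 0.08092 m/min.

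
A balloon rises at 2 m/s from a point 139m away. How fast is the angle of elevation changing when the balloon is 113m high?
0.008663 rad/s

tan(θ) = y/139
sec²(θ) · dθ/dt = (1/139) · dy/dt
dθ/dt = cos²(θ)/139 · 2 = 139/(139² + 113²) · 2
dθ/dt = 0.008663 rad/s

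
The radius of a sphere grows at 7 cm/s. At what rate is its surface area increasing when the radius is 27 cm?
1512π cm²/s

S = 4πr²
dS/dt = dS/dr · dr/dt = 8πr · 7
At r = 27: dS/dt = 1512π cm²/s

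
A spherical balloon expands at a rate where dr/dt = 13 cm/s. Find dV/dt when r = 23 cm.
27508π cm³/s

V = (4/3)πr³
dV/dt = dV/dr · dr/dt = 4πr² · 13
At r = 23: dV/dt = 27508π cm³/s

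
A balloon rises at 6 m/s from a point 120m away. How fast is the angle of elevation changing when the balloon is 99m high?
0.029751 rad/s

tan(θ) = y/120
sec²(θ) · dθ/dt = (1/120) · dy/dt
dθ/dt = cos²(θ)/120 · 6 = 120/(120² + 99²) · 6
dθ/dt = 0.029751 rad/s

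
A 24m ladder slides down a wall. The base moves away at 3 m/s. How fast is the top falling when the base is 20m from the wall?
15√11/11 ≈ 4.523 m/s

x² + y² = 24²
2x·dx/dt + 2y·dy/dt = 0
dy/dt = -x/y · dx/dt = -20/(4√11) · 3 = -15√11/11 m/s
The top is descending at 15√11/11 ≈ 4.523 m/s.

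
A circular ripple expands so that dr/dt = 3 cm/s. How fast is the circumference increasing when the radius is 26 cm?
6π cm/s

C = 2πr
dC/dt = 2π · dr/dt = 2π · 3 = 6π cm/s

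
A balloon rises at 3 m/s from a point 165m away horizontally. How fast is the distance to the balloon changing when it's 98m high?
294√36829/36829 ≈ 1.532 m/s

z² = 165² + y²
z = √(165² + 98²) = √36829
dz/dt = y/z · dy/dt = 98/√36829 · 3 = 294√36829/36829 ≈ 1.532 m/s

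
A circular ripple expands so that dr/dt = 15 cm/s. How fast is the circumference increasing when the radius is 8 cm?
30π cm/s

C = 2πr
dC/dt = 2π · dr/dt = 2π · 15 = 30π cm/s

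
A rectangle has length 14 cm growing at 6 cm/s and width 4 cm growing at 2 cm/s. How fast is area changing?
52 cm²/s

A = lw
dA/dt = w·dl/dt + l·dw/dt = 4·6 + 14·2 = 52 cm²/s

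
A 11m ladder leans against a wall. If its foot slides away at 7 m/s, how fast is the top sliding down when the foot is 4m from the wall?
4√105/15 ≈ 2.733 m/s

x² + y² = 11²
2x·dx/dt + 2y·dy/dt = 0
dy/dt = -x/y · dx/dt = -4/√105 · 7 = -4√105/15 m/s
The top is descending at 4√105/15 ≈ 2.733 m/s.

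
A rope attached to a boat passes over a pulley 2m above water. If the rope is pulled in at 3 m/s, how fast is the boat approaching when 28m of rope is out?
14√195/65 ≈ 3.008 m/s

rope² = x² + 2²
x = √(28² - 2²) = 2√195
dx/dt = (rope/x) · d(rope)/dt = (28/(2√195)) · (-3) = -14√195/65 m/s
The boat approaches at 14√195/65 ≈ 3.008 m/s.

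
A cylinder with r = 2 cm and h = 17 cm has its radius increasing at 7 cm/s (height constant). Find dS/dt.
294π cm²/s

S = 2πrh + 2πr² (lateral + bases)
dS/dt = (2πh + 4πr)·dr/dt = (2π·17 + 4π·2)·7
= 294π cm²/s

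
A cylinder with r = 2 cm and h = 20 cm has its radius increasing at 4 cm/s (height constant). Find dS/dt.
192π cm²/s

S = 2πrh + 2πr² (lateral + bases)
dS/dt = (2πh + 4πr)·dr/dt = (2π·20 + 4π·2)·4
= 192π cm²/s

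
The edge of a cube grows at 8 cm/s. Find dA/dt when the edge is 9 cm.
864 cm²/s

A = 6s²
dA/dt = 12s · ds/dt = 12·9·8 = 864 cm²/s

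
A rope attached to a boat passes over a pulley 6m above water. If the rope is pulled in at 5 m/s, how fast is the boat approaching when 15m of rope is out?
25√21/21 ≈ 5.455 m/s

rope² = x² + 6²
x = √(15² - 6²) = 3√21
dx/dt = (rope/x) · d(rope)/dt = (15/(3√21)) · (-5) = -25√21/21 m/s
The boat approaches at 25√21/21 ≈ 5.455 m/s.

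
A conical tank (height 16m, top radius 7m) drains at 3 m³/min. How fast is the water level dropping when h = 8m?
12/(49π) ≈ 0.07795 m/min

r/h = 7/16, so r = (7/16)h
V = (1/3)πr²h = (1/3)π((7/16)h)²h = (49/768)πh³
dV/dh = (49/256)πh²
dh/dt = (dV/dt)/(dV/dh) = -3/((49/256)π·8²) = -12/(49π) m/min
The level is dropping at 12/(49π) ≈ 0.07795 m/min.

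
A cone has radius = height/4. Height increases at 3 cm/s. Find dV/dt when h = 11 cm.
363π/16 cm³/s

V = (1/3)π(h/4)²h = πh³/48
dV/dt = πh²/16 · 3
At h = 11: dV/dt = 363π/16 cm³/s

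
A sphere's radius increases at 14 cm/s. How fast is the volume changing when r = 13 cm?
9464π cm³/s

V = (4/3)πr³
dV/dt = dV/dr · dr/dt = 4πr² · 14
At r = 13: dV/dt = 9464π cm³/s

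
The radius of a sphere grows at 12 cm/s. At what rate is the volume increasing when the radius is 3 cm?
432π cm³/s

V = (4/3)πr³
dV/dt = dV/dr · dr/dt = 4πr² · 12
At r = 3: dV/dt = 432π cm³/s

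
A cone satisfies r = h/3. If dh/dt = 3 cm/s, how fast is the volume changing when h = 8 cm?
64π/3 cm³/s

V = (1/3)π(h/3)²h = πh³/27
dV/dt = πh²/9 · 3
At h = 8: dV/dt = 64π/3 cm³/s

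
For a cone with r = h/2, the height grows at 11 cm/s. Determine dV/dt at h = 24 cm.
1584π cm³/s

V = (1/3)π(h/2)²h = πh³/12
dV/dt = πh²/4 · 11
At h = 24: dV/dt = 1584π cm³/s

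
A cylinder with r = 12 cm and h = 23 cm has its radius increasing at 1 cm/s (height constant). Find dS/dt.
94π cm²/s

S = 2πrh + 2πr² (lateral + bases)
dS/dt = (2πh + 4πr)·dr/dt = (2π·23 + 4π·12)·1
= 94π cm²/s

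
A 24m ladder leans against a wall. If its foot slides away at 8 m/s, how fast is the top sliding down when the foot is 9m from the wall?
24√55/55 ≈ 3.236 m/s

x² + y² = 24²
2x·dx/dt + 2y·dy/dt = 0
dy/dt = -x/y · dx/dt = -9/(3√55) · 8 = -24√55/55 m/s
The top is descending at 24√55/55 ≈ 3.236 m/s.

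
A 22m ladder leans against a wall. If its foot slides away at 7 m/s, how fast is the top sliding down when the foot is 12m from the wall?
42√85/85 ≈ 4.556 m/s

x² + y² = 22²
2x·dx/dt + 2y·dy/dt = 0
dy/dt = -x/y · dx/dt = -12/(2√85) · 7 = -42√85/85 m/s
The top is descending at 42√85/85 ≈ 4.556 m/s.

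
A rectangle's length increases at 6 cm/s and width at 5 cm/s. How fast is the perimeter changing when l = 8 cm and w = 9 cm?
22 cm/s

P = 2(l + w)
dP/dt = 2(dl/dt + dw/dt) = 2(6 + 5) = 22 cm/s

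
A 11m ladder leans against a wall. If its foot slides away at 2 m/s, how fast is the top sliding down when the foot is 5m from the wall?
5√6/12 ≈ 1.021 m/s

x² + y² = 11²
2x·dx/dt + 2y·dy/dt = 0
dy/dt = -x/y · dx/dt = -5/(4√6) · 2 = -5√6/12 m/s
The top is descending at 5√6/12 ≈ 1.021 m/s.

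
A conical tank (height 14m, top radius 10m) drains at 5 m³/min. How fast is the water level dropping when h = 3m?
49/(45π) ≈ 0.3466 m/min

r/h = 10/14, so r = (5/7)h
V = (1/3)πr²h = (1/3)π((5/7)h)²h = (25/147)πh³
dV/dh = (25/49)πh²
dh/dt = (dV/dt)/(dV/dh) = -5/((25/49)π·3²) = -49/(45π) m/min
The level is dropping at 49/(45π) ≈ 0.3466 m/min.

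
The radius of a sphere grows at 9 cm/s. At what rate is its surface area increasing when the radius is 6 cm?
432π cm²/s

S = 4πr²
dS/dt = dS/dr · dr/dt = 8πr · 9
At r = 6: dS/dt = 432π cm²/s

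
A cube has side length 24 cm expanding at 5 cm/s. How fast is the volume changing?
8640 cm³/s

V = s³
dV/dt = 3s² · ds/dt = 3·24²·5 = 8640 cm³/s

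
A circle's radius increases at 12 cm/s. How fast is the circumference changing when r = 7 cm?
24π cm/s

C = 2πr
dC/dt = 2π · dr/dt = 2π · 12 = 24π cm/s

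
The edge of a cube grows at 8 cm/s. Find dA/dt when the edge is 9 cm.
864 cm²/s

A = 6s²
dA/dt = 12s · ds/dt = 12·9·8 = 864 cm²/s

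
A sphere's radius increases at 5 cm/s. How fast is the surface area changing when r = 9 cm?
360π cm²/s

S = 4πr²
dS/dt = dS/dr · dr/dt = 8πr · 5
At r = 9: dS/dt = 360π cm²/s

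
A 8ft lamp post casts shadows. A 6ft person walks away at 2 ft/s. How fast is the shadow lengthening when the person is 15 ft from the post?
6 ft/s

By similar triangles: 8/(x+s) = 6/s
Solving: s = 6x/2
ds/dt = 6/2 · dx/dt = 3 · 2 = 6 ft/s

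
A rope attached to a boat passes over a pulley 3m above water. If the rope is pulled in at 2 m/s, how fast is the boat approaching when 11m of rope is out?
11√7/14 ≈ 2.079 m/s

rope² = x² + 3²
x = √(11² - 3²) = 4√7
dx/dt = (rope/x) · d(rope)/dt = (11/(4√7)) · (-2) = -11√7/14 m/s
The boat approaches at 11√7/14 ≈ 2.079 m/s.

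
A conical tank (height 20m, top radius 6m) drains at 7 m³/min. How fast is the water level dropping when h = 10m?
7/(9π) ≈ 0.2476 m/min

r/h = 6/20, so r = (3/10)h
V = (1/3)πr²h = (1/3)π((3/10)h)²h = (3/100)πh³
dV/dh = (9/100)πh²
dh/dt = (dV/dt)/(dV/dh) = -7/((9/100)π·10²) = -7/(9π) m/min
The level is dropping at 7/(9π) ≈ 0.2476 m/min.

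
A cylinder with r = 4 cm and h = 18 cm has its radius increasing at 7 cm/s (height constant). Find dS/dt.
364π cm²/s

S = 2πrh + 2πr² (lateral + bases)
dS/dt = (2πh + 4πr)·dr/dt = (2π·18 + 4π·4)·7
= 364π cm²/s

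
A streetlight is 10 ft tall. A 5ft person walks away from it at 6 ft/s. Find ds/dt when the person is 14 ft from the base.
6 ft/s

By similar triangles: 10/(x+s) = 5/s
Solving: s = 5x/5
ds/dt = 5/5 · dx/dt = 1 · 6 = 6 ft/s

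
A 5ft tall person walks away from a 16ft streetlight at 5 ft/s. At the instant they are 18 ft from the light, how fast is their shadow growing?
25/11 ft/s

By similar triangles: 16/(x+s) = 5/s
Solving: s = 5x/11
ds/dt = 5/11 · dx/dt = 5/11 · 5 = 25/11 ft/s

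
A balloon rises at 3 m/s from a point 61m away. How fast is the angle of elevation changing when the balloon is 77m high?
0.018964 rad/s

tan(θ) = y/61
sec²(θ) · dθ/dt = (1/61) · dy/dt
dθ/dt = cos²(θ)/61 · 3 = 61/(61² + 77²) · 3
dθ/dt = 0.018964 rad/s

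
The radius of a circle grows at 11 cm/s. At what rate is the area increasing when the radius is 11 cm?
242π cm²/s

A = πr²
dA/dt = 2πr · dr/dt = 2π(11)(11) = 242π cm²/s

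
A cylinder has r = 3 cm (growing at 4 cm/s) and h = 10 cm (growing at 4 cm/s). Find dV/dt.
276π cm³/s

V = πr²h
dV/dt = 2πrh·dr/dt + πr²·dh/dt
= 2π(3)(10)(4) + π(3)²(4)
= 276π cm³/s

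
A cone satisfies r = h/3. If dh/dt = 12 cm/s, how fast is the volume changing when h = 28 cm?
3136π/3 cm³/s

V = (1/3)π(h/3)²h = πh³/27
dV/dt = πh²/9 · 12
At h = 28: dV/dt = 3136π/3 cm³/s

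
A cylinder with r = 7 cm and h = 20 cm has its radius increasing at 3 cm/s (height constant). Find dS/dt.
204π cm²/s

S = 2πrh + 2πr² (lateral + bases)
dS/dt = (2πh + 4πr)·dr/dt = (2π·20 + 4π·7)·3
= 204π cm²/s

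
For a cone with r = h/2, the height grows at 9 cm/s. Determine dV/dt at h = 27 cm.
6561π/4 cm³/s

V = (1/3)π(h/2)²h = πh³/12
dV/dt = πh²/4 · 9
At h = 27: dV/dt = 6561π/4 cm³/s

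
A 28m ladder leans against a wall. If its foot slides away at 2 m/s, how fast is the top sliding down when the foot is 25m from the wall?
50√159/159 ≈ 3.965 m/s

x² + y² = 28²
2x·dx/dt + 2y·dy/dt = 0
dy/dt = -x/y · dx/dt = -25/√159 · 2 = -50√159/159 m/s
The top is descending at 50√159/159 ≈ 3.965 m/s.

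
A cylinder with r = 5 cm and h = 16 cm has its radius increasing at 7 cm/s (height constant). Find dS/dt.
364π cm²/s

S = 2πrh + 2πr² (lateral + bases)
dS/dt = (2πh + 4πr)·dr/dt = (2π·16 + 4π·5)·7
= 364π cm²/s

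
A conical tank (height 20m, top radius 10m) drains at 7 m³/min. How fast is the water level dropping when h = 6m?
7/(9π) ≈ 0.2476 m/min

r/h = 10/20, so r = (1/2)h
V = (1/3)πr²h = (1/3)π((1/2)h)²h = (1/12)πh³
dV/dh = (1/4)πh²
dh/dt = (dV/dt)/(dV/dh) = -7/((1/4)π·6²) = -7/(9π) m/min
The level is dropping at 7/(9π) ≈ 0.2476 m/min.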